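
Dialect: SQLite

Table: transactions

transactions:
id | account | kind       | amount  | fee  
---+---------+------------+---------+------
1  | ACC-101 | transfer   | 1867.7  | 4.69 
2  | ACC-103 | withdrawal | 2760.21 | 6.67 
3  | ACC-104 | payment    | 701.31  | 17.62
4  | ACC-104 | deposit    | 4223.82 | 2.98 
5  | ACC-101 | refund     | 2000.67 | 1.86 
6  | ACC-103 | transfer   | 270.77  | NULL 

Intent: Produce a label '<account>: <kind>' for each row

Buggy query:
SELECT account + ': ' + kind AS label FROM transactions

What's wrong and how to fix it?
Bug: '+' is numeric addition; on text columns SQLite converts them to 0 instead of concatenating

Fix: Use the || operator for string concatenation

Corrected query:
SELECT account || ': ' || kind AS label FROM transactions

Result:
label              
-------------------
ACC-101: transfer  
ACC-103: withdrawal
ACC-104: payment   
ACC-104: deposit   
ACC-101: refund    
ACC-103: transfer  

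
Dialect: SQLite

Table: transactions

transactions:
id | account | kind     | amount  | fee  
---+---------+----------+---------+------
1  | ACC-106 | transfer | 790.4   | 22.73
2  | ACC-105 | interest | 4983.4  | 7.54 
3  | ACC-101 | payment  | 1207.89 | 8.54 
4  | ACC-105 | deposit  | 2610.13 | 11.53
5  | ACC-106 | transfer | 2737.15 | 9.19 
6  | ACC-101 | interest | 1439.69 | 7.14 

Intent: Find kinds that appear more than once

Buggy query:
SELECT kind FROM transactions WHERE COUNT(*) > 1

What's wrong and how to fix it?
Bug: WHERE can't reference COUNT(*); aggregates are computed after WHERE

Fix: Group first, then use HAVING for the count condition

Corrected query:
SELECT kind FROM transactions GROUP BY kind HAVING COUNT(*) > 1

Result:
kind    
--------
interest
transfer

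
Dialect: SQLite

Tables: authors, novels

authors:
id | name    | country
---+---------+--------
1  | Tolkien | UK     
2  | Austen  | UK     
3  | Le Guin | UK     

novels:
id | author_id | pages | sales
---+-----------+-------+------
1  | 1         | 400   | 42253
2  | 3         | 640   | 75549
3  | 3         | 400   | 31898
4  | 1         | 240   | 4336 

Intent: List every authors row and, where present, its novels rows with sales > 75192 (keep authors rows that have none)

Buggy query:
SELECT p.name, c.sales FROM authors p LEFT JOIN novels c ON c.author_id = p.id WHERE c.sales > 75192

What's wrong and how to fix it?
Bug: Filtering c.sales in WHERE discards the NULL rows produced by LEFT JOIN, turning it into an inner join

Fix: Put 'c.sales > 75192' in the JOIN's ON clause instead of WHERE

Corrected query:
SELECT p.name, c.sales FROM authors p LEFT JOIN novels c ON c.author_id = p.id AND c.sales > 75192

Result:
name    | sales
--------+------
Tolkien | NULL 
Austen  | NULL 
Le Guin | 75549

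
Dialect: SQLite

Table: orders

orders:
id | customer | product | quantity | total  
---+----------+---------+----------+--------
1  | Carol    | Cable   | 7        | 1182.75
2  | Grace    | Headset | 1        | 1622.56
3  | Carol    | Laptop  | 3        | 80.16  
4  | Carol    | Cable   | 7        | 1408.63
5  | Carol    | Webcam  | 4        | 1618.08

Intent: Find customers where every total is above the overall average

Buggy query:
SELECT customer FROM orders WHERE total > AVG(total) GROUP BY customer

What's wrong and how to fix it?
Bug: WHERE evaluates per row before aggregation, so AVG() is unavailable

Fix: Use a subquery for AVG and a HAVING MIN(...) filter so the condition holds for every row in the group

Corrected query:
SELECT customer FROM orders GROUP BY customer HAVING MIN(total) > (SELECT AVG(total) FROM orders)

Result:
customer
--------
Grace   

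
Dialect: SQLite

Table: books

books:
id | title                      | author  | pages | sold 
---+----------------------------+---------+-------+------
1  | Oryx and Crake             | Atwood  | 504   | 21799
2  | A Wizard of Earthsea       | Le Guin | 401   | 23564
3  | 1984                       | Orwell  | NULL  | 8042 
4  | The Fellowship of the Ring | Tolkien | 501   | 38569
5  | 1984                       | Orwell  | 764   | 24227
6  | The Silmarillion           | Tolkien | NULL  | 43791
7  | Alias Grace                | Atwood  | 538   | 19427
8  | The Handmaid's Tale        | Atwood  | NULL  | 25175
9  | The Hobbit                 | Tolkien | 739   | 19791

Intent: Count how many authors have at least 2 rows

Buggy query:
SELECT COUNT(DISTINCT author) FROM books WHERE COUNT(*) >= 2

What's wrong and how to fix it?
Bug: WHERE filters individual rows, not groups, so a group-level COUNT is invalid there

Fix: Use a subquery that GROUPs and filters with HAVING, then count its rows

Corrected query:
SELECT COUNT(*) FROM (SELECT author FROM books GROUP BY author HAVING COUNT(*) >= 2)

Result:
COUNT(*)
--------
3       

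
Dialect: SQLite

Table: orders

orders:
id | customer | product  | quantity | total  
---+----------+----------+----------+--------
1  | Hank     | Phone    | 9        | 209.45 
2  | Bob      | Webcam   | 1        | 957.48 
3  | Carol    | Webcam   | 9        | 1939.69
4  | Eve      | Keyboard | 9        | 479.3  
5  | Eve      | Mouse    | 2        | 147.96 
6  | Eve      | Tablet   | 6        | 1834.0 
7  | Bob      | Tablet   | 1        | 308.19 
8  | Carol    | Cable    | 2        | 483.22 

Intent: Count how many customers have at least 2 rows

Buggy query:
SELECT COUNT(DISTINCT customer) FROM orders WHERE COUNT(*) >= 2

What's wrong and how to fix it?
Bug: COUNT(*) cannot appear in WHERE; the per-group count doesn't exist yet

Fix: Use a subquery that GROUPs and filters with HAVING, then count its rows

Corrected query:
SELECT COUNT(*) FROM (SELECT customer FROM orders GROUP BY customer HAVING COUNT(*) >= 2)

Result:
COUNT(*)
--------
3       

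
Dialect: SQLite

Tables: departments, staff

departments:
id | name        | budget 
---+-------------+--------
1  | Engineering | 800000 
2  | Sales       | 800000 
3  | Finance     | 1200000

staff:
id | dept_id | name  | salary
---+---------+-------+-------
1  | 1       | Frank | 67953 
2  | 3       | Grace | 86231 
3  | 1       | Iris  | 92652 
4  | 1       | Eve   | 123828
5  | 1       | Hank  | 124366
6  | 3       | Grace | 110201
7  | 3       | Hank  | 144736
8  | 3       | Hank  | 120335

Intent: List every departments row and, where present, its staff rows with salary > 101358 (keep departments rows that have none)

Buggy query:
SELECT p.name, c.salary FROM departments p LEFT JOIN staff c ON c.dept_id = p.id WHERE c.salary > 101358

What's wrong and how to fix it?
Bug: Filtering c.salary in WHERE discards the NULL rows produced by LEFT JOIN, turning it into an inner join

Fix: Put 'c.salary > 101358' in the JOIN's ON clause instead of WHERE

Corrected query:
SELECT p.name, c.salary FROM departments p LEFT JOIN staff c ON c.dept_id = p.id AND c.salary > 101358

Result:
name        | salary
------------+-------
Engineering | 123828
Engineering | 124366
Sales       | NULL  
Finance     | 110201
Finance     | 120335
Finance     | 144736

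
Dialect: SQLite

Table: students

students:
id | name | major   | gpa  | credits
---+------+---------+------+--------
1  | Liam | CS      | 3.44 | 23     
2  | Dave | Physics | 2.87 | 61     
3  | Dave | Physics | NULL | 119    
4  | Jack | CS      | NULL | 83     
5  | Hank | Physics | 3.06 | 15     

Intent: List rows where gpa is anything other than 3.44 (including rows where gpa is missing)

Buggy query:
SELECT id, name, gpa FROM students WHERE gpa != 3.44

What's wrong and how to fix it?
Bug: 'gpa != 3.44' is unknown when gpa is NULL, so NULL rows are silently excluded

Fix: Handle NULL separately with IS NULL alongside the inequality

Corrected query:
SELECT id, name, gpa FROM students WHERE gpa != 3.44 OR gpa IS NULL

Result:
id | name | gpa 
---+------+-----
2  | Dave | 2.87
3  | Dave | NULL
4  | Jack | NULL
5  | Hank | 3.06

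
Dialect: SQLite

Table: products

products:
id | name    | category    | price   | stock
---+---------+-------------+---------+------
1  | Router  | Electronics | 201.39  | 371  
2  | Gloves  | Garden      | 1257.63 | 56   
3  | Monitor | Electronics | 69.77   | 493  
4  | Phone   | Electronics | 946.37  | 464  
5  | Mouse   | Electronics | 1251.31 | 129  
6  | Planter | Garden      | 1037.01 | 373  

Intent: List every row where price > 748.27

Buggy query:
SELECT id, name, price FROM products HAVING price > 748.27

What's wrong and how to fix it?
Bug: This is a non-aggregate query (no GROUP BY, no aggregates), so in SQLite the HAVING clause is invalid here; a row-level condition belongs in WHERE

Fix: Use WHERE for row-level filtering

Corrected query:
SELECT id, name, price FROM products WHERE price > 748.27

Result:
id | name    | price  
---+---------+--------
2  | Gloves  | 1257.63
4  | Phone   | 946.37 
5  | Mouse   | 1251.31
6  | Planter | 1037.01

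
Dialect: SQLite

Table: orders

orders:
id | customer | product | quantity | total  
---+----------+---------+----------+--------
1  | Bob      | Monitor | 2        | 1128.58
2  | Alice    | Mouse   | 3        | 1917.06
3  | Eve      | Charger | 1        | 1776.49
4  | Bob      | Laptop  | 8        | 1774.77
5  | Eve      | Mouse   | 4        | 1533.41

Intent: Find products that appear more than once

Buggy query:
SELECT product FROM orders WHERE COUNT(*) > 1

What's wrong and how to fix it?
Bug: WHERE can't reference COUNT(*); aggregates are computed after WHERE

Fix: Group first, then use HAVING for the count condition

Corrected query:
SELECT product FROM orders GROUP BY product HAVING COUNT(*) > 1

Result:
product
-------
Mouse  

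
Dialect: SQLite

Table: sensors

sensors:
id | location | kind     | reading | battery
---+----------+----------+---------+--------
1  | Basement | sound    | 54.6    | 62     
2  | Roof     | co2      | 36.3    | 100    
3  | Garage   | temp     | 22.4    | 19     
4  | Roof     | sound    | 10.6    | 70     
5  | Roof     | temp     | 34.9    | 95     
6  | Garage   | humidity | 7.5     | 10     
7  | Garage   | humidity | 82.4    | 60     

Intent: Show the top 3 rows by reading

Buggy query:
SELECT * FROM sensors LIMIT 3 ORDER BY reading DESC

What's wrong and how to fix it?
Bug: ORDER BY cannot follow LIMIT; LIMIT is the final clause

Fix: Sort with ORDER BY, then apply LIMIT

Corrected query:
SELECT * FROM sensors ORDER BY reading DESC LIMIT 3

Result:
id | location | kind     | reading | battery
---+----------+----------+---------+--------
7  | Garage   | humidity | 82.4    | 60     
1  | Basement | sound    | 54.6    | 62     
2  | Roof     | co2      | 36.3    | 100    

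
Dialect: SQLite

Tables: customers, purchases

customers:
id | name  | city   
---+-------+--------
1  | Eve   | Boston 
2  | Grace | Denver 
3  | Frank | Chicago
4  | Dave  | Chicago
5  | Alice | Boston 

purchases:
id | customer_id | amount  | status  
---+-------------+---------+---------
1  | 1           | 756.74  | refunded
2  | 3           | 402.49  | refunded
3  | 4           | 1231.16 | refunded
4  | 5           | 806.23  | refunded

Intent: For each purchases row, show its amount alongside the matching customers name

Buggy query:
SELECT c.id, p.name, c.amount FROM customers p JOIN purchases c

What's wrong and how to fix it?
Bug: JOIN with no ON clause produces a cartesian product; every purchases row pairs with every customers row

Fix: Specify the join condition linking the foreign key to the parent id

Corrected query:
SELECT c.id, p.name, c.amount FROM customers p JOIN purchases c ON c.customer_id = p.id

Result:
id | name  | amount 
---+-------+--------
1  | Eve   | 756.74 
2  | Frank | 402.49 
3  | Dave  | 1231.16
4  | Alice | 806.23 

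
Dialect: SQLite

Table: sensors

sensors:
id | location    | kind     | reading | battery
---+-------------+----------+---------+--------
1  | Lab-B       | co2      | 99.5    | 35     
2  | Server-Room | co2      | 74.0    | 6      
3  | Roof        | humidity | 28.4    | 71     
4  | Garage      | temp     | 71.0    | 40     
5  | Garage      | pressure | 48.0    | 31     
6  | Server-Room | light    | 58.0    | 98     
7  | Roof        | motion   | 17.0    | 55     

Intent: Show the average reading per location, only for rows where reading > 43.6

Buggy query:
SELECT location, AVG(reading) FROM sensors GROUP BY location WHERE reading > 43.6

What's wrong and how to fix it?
Bug: WHERE cannot follow GROUP BY

Fix: Place WHERE between FROM and GROUP BY

Corrected query:
SELECT location, AVG(reading) FROM sensors WHERE reading > 43.6 GROUP BY location

Result:
location    | AVG(reading)
------------+-------------
Garage      | 59.5        
Lab-B       | 99.5        
Server-Room | 66          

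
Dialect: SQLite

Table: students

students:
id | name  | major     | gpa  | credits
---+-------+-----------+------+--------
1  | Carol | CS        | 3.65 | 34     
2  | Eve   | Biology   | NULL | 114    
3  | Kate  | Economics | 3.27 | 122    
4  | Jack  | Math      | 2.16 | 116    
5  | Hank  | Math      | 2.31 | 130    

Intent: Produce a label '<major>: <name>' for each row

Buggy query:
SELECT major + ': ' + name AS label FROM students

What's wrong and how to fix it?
Bug: SQLite uses || for string concatenation; + coerces text to numbers (yielding 0)

Fix: Use the || operator for string concatenation

Corrected query:
SELECT major || ': ' || name AS label FROM students

Result:
label          
---------------
CS: Carol      
Biology: Eve   
Economics: Kate
Math: Jack     
Math: Hank     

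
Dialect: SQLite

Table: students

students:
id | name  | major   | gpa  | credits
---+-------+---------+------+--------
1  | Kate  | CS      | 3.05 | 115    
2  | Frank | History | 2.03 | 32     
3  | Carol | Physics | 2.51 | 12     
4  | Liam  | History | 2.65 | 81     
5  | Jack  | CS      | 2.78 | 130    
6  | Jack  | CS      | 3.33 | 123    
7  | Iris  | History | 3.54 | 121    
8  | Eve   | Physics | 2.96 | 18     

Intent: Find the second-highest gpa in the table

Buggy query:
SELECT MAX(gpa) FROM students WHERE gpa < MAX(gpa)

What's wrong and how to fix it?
Bug: The inner MAX is an aggregate inside WHERE, which is not allowed

Fix: Put the inner MAX in a scalar subquery

Corrected query:
SELECT MAX(gpa) FROM students WHERE gpa < (SELECT MAX(gpa) FROM students)

Result:
MAX(gpa)
--------
3.33    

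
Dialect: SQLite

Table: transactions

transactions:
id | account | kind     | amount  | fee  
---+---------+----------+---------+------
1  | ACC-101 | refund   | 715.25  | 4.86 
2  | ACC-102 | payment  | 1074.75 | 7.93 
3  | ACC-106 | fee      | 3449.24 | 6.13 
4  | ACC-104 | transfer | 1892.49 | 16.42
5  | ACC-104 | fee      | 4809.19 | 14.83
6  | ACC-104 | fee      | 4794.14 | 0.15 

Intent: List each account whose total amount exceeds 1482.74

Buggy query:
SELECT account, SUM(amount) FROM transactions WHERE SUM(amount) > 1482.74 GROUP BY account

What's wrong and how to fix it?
Bug: WHERE runs before GROUP BY, so aggregates aren't available there

Fix: Move the aggregate condition to a HAVING clause

Corrected query:
SELECT account, SUM(amount) FROM transactions GROUP BY account HAVING SUM(amount) > 1482.74

Result:
account | SUM(amount)
--------+------------
ACC-104 | 11495.82   
ACC-106 | 3449.24    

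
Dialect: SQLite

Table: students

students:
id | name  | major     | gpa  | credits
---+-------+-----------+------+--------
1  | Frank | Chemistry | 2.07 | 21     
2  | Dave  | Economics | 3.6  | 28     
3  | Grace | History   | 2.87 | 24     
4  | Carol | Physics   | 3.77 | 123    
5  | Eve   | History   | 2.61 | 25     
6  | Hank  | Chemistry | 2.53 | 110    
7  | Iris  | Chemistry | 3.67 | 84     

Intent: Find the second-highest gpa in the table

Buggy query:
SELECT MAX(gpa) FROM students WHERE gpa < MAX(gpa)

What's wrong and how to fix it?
Bug: The inner MAX is an aggregate inside WHERE, which is not allowed

Fix: Put the inner MAX in a scalar subquery

Corrected query:
SELECT MAX(gpa) FROM students WHERE gpa < (SELECT MAX(gpa) FROM students)

Result:
MAX(gpa)
--------
3.67    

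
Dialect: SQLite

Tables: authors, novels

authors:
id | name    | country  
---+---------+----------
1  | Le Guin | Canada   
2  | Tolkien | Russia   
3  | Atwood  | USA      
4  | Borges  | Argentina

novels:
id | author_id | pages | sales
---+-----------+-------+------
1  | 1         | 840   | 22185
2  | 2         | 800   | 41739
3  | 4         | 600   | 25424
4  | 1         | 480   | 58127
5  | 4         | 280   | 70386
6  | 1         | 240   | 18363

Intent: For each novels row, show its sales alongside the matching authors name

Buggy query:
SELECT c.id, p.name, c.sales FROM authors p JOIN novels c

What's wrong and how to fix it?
Bug: Missing join condition: each novels row is matched to all authors rows instead of just its own

Fix: Specify the join condition linking the foreign key to the parent id

Corrected query:
SELECT c.id, p.name, c.sales FROM authors p JOIN novels c ON c.author_id = p.id

Result:
id | name    | sales
---+---------+------
1  | Le Guin | 22185
2  | Tolkien | 41739
3  | Borges  | 25424
4  | Le Guin | 58127
5  | Borges  | 70386
6  | Le Guin | 18363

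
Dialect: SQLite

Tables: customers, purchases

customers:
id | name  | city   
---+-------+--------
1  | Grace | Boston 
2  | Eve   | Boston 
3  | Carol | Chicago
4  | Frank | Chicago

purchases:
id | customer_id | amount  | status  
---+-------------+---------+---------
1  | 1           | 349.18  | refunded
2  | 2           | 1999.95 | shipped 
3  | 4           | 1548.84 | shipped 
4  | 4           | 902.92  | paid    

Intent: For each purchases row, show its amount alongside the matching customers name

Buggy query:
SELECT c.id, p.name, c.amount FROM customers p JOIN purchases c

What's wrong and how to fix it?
Bug: Missing join condition: each purchases row is matched to all customers rows instead of just its own

Fix: Specify the join condition linking the foreign key to the parent id

Corrected query:
SELECT c.id, p.name, c.amount FROM customers p JOIN purchases c ON c.customer_id = p.id

Result:
id | name  | amount 
---+-------+--------
1  | Grace | 349.18 
2  | Eve   | 1999.95
3  | Frank | 1548.84
4  | Frank | 902.92 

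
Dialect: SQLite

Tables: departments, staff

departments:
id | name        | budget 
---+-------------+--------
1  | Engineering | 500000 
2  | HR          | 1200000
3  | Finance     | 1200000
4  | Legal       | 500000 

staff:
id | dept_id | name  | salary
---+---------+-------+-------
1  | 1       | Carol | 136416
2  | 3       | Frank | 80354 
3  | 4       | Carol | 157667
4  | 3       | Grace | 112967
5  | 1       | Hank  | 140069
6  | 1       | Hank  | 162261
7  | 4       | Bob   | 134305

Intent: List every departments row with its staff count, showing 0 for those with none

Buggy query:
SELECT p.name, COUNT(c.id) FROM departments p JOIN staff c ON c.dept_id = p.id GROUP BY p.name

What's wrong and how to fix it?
Bug: INNER JOIN drops departments rows that have no matching staff rows

Fix: Switch to LEFT JOIN to retain unmatched parent rows

Corrected query:
SELECT p.name, COUNT(c.id) FROM departments p LEFT JOIN staff c ON c.dept_id = p.id GROUP BY p.name

Result:
name        | COUNT(c.id)
------------+------------
Engineering | 3          
Finance     | 2          
HR          | 0          
Legal       | 2          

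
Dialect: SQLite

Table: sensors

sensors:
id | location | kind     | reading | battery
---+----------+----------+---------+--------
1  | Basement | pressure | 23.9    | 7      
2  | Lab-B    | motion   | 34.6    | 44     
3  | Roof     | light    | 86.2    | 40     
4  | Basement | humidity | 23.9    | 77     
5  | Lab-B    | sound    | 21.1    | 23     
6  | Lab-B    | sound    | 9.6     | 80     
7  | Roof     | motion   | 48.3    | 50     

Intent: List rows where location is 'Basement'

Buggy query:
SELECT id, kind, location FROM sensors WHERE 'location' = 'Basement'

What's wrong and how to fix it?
Bug: Single quotes denote string literals in SQL; the column name is being compared as a constant string

Fix: Remove the quotes around the column name (or use double quotes for an identifier)

Corrected query:
SELECT id, kind, location FROM sensors WHERE location = 'Basement'

Result:
id | kind     | location
---+----------+---------
1  | pressure | Basement
4  | humidity | Basement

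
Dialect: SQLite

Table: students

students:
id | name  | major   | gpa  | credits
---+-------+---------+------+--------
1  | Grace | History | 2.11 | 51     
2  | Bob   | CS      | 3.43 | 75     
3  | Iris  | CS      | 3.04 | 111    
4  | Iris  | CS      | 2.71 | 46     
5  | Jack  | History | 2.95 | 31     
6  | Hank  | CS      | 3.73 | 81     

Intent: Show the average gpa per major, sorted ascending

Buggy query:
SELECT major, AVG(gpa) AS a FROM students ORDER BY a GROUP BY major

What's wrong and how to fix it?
Bug: GROUP BY must precede ORDER BY

Fix: Move ORDER BY to the end, after GROUP BY

Corrected query:
SELECT major, AVG(gpa) AS a FROM students GROUP BY major ORDER BY a

Result:
major   | a     
--------+-------
History | 2.53  
CS      | 3.2275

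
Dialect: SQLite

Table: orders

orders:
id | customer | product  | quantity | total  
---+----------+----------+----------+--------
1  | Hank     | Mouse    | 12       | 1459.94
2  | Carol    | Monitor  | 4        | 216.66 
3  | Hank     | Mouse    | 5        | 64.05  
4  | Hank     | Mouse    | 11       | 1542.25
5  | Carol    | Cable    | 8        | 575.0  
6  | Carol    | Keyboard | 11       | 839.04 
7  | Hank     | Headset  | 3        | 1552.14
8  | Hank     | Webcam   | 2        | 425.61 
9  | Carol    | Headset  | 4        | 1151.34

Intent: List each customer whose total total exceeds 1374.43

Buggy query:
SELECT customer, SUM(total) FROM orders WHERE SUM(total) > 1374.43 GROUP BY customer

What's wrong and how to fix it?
Bug: Aggregate functions cannot appear in a WHERE clause

Fix: Use HAVING (which filters groups after aggregation) instead of WHERE

Corrected query:
SELECT customer, SUM(total) FROM orders GROUP BY customer HAVING SUM(total) > 1374.43

Result:
customer | SUM(total)
---------+-----------
Carol    | 2782.04   
Hank     | 5043.99   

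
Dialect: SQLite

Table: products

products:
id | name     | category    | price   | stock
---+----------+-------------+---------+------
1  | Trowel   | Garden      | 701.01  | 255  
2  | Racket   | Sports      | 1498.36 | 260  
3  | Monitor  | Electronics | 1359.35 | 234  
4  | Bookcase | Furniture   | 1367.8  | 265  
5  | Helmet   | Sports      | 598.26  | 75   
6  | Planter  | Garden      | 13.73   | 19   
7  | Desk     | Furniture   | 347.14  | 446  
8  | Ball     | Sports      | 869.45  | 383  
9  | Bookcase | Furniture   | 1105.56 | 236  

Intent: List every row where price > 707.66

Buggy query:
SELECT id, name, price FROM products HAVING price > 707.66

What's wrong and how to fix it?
Bug: HAVING filters the output of aggregation, but this query has no GROUP BY and no aggregate functions, so SQLite rejects it (HAVING clause on a non-aggregate query); the condition here is per row

Fix: Use WHERE for row-level filtering

Corrected query:
SELECT id, name, price FROM products WHERE price > 707.66

Result:
id | name     | price  
---+----------+--------
2  | Racket   | 1498.36
3  | Monitor  | 1359.35
4  | Bookcase | 1367.8 
8  | Ball     | 869.45 
9  | Bookcase | 1105.56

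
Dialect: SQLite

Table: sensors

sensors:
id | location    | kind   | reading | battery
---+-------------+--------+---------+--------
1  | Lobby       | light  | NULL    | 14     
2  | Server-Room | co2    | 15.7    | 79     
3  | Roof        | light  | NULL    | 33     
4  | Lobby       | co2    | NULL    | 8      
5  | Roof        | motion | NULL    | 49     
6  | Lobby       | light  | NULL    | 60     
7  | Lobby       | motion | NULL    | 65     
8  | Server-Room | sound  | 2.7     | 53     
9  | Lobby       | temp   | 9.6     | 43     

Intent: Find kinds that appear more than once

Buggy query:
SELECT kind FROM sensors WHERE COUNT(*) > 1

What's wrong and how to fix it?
Bug: COUNT(*) is an aggregate and cannot be used in WHERE

Fix: GROUP BY kind, then filter groups with HAVING COUNT(*) > 1

Corrected query:
SELECT kind FROM sensors GROUP BY kind HAVING COUNT(*) > 1

Result:
kind  
------
co2   
light 
motion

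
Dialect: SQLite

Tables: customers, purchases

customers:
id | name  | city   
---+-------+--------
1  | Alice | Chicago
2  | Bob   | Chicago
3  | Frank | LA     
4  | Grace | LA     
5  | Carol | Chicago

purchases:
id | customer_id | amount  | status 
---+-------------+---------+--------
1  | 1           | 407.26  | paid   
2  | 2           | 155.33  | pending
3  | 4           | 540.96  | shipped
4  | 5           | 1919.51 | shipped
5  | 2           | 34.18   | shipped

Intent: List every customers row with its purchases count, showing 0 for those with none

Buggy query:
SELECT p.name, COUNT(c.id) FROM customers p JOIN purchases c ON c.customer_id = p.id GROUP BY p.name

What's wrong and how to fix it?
Bug: INNER JOIN drops customers rows that have no matching purchases rows

Fix: Switch to LEFT JOIN to retain unmatched parent rows

Corrected query:
SELECT p.name, COUNT(c.id) FROM customers p LEFT JOIN purchases c ON c.customer_id = p.id GROUP BY p.name

Result:
name  | COUNT(c.id)
------+------------
Alice | 1          
Bob   | 2          
Carol | 1          
Frank | 0          
Grace | 1          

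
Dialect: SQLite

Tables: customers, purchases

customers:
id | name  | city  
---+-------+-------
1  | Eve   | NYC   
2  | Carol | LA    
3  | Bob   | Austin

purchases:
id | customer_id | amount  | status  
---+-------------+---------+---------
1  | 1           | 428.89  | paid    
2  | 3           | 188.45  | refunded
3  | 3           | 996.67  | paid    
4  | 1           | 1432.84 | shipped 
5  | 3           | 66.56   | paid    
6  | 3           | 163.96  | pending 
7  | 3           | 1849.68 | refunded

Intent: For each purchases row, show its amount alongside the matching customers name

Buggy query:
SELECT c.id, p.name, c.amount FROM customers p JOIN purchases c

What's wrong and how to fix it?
Bug: JOIN with no ON clause produces a cartesian product; every purchases row pairs with every customers row

Fix: Specify the join condition linking the foreign key to the parent id

Corrected query:
SELECT c.id, p.name, c.amount FROM customers p JOIN purchases c ON c.customer_id = p.id

Result:
id | name | amount 
---+------+--------
1  | Eve  | 428.89 
2  | Bob  | 188.45 
3  | Bob  | 996.67 
4  | Eve  | 1432.84
5  | Bob  | 66.56  
6  | Bob  | 163.96 
7  | Bob  | 1849.68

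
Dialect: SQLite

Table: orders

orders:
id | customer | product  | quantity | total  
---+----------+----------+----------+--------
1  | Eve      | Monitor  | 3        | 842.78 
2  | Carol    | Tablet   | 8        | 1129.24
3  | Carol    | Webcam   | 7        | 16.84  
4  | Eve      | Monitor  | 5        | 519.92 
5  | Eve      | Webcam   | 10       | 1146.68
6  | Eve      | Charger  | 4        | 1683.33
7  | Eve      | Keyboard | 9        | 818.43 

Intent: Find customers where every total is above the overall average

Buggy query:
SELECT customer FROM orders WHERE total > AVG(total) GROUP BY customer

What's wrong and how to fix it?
Bug: WHERE evaluates per row before aggregation, so AVG() is unavailable

Fix: Compute the overall average in a scalar subquery and compare each group's MIN against it in HAVING

Corrected query:
SELECT customer FROM orders GROUP BY customer HAVING MIN(total) > (SELECT AVG(total) FROM orders)

Result:
(no rows)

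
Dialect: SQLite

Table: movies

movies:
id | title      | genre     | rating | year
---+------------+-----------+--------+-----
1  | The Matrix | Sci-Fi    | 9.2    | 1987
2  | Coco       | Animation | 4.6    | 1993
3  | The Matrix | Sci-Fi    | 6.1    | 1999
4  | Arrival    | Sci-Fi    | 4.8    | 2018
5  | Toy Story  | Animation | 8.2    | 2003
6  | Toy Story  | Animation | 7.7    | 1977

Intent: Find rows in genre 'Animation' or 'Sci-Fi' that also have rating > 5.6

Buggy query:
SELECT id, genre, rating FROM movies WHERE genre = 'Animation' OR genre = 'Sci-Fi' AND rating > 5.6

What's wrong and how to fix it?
Bug: AND binds tighter than OR, so this parses as genre = 'Animation' OR (genre = 'Sci-Fi' AND rating > 5.6)

Fix: Add parentheses around the OR so the AND applies to both alternatives

Corrected query:
SELECT id, genre, rating FROM movies WHERE (genre = 'Animation' OR genre = 'Sci-Fi') AND rating > 5.6

Result:
id | genre     | rating
---+-----------+-------
1  | Sci-Fi    | 9.2   
3  | Sci-Fi    | 6.1   
5  | Animation | 8.2   
6  | Animation | 7.7   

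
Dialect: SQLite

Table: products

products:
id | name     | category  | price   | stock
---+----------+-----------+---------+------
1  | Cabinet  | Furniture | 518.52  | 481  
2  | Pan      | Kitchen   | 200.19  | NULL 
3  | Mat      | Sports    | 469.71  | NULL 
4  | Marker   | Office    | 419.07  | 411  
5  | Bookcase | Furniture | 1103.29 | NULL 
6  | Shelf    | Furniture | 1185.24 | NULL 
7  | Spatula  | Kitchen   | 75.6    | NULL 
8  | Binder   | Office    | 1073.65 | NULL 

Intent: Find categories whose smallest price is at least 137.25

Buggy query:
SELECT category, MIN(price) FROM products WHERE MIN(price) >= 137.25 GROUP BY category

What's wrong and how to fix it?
Bug: MIN() in WHERE is a misuse of aggregate

Fix: Use HAVING for the per-group MIN condition

Corrected query:
SELECT category, MIN(price) FROM products GROUP BY category HAVING MIN(price) >= 137.25

Result:
category  | MIN(price)
----------+-----------
Furniture | 518.52    
Office    | 419.07    
Sports    | 469.71    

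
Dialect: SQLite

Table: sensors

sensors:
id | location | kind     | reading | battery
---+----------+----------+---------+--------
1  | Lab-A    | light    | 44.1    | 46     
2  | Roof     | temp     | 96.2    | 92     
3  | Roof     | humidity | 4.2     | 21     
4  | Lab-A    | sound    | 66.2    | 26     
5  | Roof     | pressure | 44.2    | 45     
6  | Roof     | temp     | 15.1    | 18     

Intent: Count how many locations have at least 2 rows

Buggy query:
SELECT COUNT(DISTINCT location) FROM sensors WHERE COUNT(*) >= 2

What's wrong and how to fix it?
Bug: WHERE filters individual rows, not groups, so a group-level COUNT is invalid there

Fix: Group first with HAVING COUNT(*) >= 2, then COUNT the resulting groups

Corrected query:
SELECT COUNT(*) FROM (SELECT location FROM sensors GROUP BY location HAVING COUNT(*) >= 2)

Result:
COUNT(*)
--------
2       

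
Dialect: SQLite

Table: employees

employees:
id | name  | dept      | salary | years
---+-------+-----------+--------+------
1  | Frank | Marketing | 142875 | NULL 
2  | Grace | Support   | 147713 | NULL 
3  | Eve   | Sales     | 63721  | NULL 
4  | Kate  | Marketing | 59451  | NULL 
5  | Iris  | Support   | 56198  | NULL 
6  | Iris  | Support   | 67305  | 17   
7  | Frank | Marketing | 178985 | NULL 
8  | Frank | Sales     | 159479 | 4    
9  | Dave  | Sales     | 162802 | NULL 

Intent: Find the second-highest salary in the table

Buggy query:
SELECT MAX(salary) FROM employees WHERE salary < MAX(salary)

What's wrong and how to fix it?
Bug: MAX(salary) on the right of the comparison is an aggregate-in-WHERE error

Fix: Put the inner MAX in a scalar subquery

Corrected query:
SELECT MAX(salary) FROM employees WHERE salary < (SELECT MAX(salary) FROM employees)

Result:
MAX(salary)
-----------
162802     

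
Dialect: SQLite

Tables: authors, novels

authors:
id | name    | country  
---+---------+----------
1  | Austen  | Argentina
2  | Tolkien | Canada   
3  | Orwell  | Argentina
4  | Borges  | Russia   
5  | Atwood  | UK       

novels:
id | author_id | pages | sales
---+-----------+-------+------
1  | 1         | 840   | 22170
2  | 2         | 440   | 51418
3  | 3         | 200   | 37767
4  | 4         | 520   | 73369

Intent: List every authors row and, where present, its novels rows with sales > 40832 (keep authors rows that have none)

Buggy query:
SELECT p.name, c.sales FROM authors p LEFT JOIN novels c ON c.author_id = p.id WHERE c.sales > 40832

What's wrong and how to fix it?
Bug: Filtering c.sales in WHERE discards the NULL rows produced by LEFT JOIN, turning it into an inner join

Fix: Move the right-table condition into the ON clause so unmatched parents are kept

Corrected query:
SELECT p.name, c.sales FROM authors p LEFT JOIN novels c ON c.author_id = p.id AND c.sales > 40832

Result:
name    | sales
--------+------
Austen  | NULL 
Tolkien | 51418
Orwell  | NULL 
Borges  | 73369
Atwood  | NULL 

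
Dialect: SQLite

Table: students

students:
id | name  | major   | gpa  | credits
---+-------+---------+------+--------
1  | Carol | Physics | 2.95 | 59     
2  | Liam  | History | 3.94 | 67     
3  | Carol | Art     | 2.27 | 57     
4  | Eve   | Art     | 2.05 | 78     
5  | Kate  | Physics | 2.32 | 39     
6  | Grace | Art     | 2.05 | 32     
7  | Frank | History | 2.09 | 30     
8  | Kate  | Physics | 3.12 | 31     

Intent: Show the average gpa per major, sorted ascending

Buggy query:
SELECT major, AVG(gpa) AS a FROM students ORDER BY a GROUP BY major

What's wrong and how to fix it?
Bug: GROUP BY must precede ORDER BY

Fix: Move ORDER BY to the end, after GROUP BY

Corrected query:
SELECT major, AVG(gpa) AS a FROM students GROUP BY major ORDER BY a

Result:
major   | a       
--------+---------
Art     | 2.123333
Physics | 2.796667
History | 3.015   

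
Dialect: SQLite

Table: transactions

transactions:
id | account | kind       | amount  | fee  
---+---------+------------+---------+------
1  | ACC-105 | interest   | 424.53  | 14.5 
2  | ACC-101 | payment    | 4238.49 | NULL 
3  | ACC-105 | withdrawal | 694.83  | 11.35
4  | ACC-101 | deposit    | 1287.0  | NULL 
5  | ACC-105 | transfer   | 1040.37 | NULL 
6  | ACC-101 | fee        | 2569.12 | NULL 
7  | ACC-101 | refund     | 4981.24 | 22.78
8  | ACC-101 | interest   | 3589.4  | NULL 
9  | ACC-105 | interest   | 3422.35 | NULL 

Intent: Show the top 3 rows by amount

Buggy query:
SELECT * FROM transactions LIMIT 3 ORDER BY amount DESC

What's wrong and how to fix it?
Bug: ORDER BY cannot follow LIMIT; LIMIT is the final clause

Fix: Sort with ORDER BY, then apply LIMIT

Corrected query:
SELECT * FROM transactions ORDER BY amount DESC LIMIT 3

Result:
id | account | kind     | amount  | fee  
---+---------+----------+---------+------
7  | ACC-101 | refund   | 4981.24 | 22.78
2  | ACC-101 | payment  | 4238.49 | NULL 
8  | ACC-101 | interest | 3589.4  | NULL 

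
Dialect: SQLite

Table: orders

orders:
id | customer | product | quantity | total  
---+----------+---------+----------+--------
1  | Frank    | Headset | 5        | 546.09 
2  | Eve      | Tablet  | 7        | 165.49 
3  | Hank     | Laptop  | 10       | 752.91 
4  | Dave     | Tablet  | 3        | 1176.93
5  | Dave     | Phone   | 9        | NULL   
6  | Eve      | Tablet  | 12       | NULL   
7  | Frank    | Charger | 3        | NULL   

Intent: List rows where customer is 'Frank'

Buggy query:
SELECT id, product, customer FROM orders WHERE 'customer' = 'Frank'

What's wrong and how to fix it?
Bug: 'customer' in single quotes is a string literal, not the column; the comparison is literal-vs-literal and never true

Fix: Remove the quotes around the column name (or use double quotes for an identifier)

Corrected query:
SELECT id, product, customer FROM orders WHERE customer = 'Frank'

Result:
id | product | customer
---+---------+---------
1  | Headset | Frank   
7  | Charger | Frank   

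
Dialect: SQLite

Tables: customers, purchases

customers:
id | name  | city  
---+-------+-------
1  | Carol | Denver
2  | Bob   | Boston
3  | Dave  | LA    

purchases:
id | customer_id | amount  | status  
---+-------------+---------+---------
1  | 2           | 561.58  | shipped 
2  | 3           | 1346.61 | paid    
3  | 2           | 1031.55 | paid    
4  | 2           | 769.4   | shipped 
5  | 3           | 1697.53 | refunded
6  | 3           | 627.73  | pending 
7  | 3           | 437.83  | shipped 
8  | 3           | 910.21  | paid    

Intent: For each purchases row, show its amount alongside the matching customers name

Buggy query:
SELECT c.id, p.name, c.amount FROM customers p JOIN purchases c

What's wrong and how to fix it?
Bug: Missing join condition: each purchases row is matched to all customers rows instead of just its own

Fix: Specify the join condition linking the foreign key to the parent id

Corrected query:
SELECT c.id, p.name, c.amount FROM customers p JOIN purchases c ON c.customer_id = p.id

Result:
id | name | amount 
---+------+--------
1  | Bob  | 561.58 
2  | Dave | 1346.61
3  | Bob  | 1031.55
4  | Bob  | 769.4  
5  | Dave | 1697.53
6  | Dave | 627.73 
7  | Dave | 437.83 
8  | Dave | 910.21 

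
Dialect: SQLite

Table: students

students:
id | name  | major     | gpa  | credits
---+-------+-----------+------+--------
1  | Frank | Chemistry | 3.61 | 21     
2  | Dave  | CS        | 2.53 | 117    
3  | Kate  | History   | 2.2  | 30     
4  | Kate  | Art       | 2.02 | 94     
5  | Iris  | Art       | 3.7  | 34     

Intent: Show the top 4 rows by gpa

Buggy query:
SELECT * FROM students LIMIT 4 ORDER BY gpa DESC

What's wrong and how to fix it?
Bug: ORDER BY cannot follow LIMIT; LIMIT is the final clause

Fix: Swap the clauses: ORDER BY first, then LIMIT

Corrected query:
SELECT * FROM students ORDER BY gpa DESC LIMIT 4

Result:
id | name  | major     | gpa  | credits
---+-------+-----------+------+--------
5  | Iris  | Art       | 3.7  | 34     
1  | Frank | Chemistry | 3.61 | 21     
2  | Dave  | CS        | 2.53 | 117    
3  | Kate  | History   | 2.2  | 30     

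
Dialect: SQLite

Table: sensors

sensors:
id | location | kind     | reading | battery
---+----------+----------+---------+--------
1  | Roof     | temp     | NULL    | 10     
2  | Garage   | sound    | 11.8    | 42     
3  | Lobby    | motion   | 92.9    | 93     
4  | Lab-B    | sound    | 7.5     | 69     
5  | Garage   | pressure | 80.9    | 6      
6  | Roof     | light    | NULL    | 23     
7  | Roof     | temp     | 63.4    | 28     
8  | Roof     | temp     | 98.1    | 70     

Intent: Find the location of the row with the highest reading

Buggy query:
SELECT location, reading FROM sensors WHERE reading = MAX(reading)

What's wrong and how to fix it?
Bug: WHERE is evaluated per row; an aggregate over the whole table isn't defined there

Fix: Wrap MAX in a scalar subquery so WHERE compares against a single value

Corrected query:
SELECT location, reading FROM sensors WHERE reading = (SELECT MAX(reading) FROM sensors)

Result:
location | reading
---------+--------
Roof     | 98.1   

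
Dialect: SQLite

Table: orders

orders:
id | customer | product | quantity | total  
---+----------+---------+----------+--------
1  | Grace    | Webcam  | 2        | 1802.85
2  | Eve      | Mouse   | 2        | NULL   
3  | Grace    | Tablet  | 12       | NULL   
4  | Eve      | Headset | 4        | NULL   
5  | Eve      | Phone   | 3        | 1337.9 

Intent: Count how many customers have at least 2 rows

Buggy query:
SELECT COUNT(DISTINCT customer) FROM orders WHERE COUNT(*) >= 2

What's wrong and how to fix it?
Bug: WHERE filters individual rows, not groups, so a group-level COUNT is invalid there

Fix: Group first with HAVING COUNT(*) >= 2, then COUNT the resulting groups

Corrected query:
SELECT COUNT(*) FROM (SELECT customer FROM orders GROUP BY customer HAVING COUNT(*) >= 2)

Result:
COUNT(*)
--------
2       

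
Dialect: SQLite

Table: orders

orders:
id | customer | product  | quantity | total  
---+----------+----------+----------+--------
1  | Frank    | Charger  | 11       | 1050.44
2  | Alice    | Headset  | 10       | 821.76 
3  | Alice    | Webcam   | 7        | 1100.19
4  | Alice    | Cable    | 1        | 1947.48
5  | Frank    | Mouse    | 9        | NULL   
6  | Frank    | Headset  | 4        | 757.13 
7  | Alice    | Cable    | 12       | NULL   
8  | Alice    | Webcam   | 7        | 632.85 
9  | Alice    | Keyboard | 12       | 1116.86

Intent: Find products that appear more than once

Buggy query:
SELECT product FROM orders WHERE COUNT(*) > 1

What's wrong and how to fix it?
Bug: COUNT(*) is an aggregate and cannot be used in WHERE

Fix: Group first, then use HAVING for the count condition

Corrected query:
SELECT product FROM orders GROUP BY product HAVING COUNT(*) > 1

Result:
product
-------
Cable  
Headset
Webcam 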